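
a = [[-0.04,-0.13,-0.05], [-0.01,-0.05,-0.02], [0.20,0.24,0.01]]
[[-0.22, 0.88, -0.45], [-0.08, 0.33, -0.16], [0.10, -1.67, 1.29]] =a @ [[1.2,  -3.29,  2.89], [-0.81,  -4.04,  3.03], [5.49,  -4.51,  -1.23]]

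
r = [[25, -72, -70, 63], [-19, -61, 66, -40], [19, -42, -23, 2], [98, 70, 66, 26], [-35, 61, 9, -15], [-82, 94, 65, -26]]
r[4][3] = -15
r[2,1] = -42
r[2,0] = 19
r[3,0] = 98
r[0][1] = -72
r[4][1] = 61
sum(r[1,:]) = -54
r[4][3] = -15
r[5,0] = -82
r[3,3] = 26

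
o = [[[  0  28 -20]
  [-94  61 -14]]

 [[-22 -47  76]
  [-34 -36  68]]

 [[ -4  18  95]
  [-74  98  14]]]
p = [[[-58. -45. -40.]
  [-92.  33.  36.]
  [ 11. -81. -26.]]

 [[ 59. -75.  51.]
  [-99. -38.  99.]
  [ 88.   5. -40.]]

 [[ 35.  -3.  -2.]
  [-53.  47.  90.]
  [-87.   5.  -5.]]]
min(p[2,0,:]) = -3.0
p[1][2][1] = 5.0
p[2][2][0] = -87.0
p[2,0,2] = -2.0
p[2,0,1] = -3.0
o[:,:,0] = [[0, -94], [-22, -34], [-4, -74]]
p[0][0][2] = -40.0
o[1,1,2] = 68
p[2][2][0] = -87.0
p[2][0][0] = 35.0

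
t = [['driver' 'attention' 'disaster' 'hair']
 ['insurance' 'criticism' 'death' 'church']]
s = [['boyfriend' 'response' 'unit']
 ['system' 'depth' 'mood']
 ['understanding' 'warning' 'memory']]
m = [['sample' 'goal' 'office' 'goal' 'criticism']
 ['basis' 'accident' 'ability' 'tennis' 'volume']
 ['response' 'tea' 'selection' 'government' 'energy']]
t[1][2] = 'death'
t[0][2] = 'disaster'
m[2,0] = 'response'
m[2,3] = 'government'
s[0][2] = 'unit'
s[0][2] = 'unit'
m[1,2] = 'ability'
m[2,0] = 'response'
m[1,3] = 'tennis'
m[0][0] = 'sample'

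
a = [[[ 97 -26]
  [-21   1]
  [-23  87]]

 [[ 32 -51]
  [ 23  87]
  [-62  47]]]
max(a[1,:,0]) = 32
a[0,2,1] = 87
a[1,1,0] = 23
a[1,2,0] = -62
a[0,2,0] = -23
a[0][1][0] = -21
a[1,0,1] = -51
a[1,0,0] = 32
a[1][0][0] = 32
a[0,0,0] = 97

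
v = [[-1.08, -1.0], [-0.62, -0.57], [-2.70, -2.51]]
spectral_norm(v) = 4.06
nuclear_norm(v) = 4.06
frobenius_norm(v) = 4.06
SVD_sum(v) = [[-1.08, -1.00], [-0.62, -0.57], [-2.7, -2.51]] + [[-0.00, 0.00], [-0.0, 0.00], [0.00, -0.0]]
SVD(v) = [[-0.36, -0.43], [-0.21, -0.83], [-0.91, 0.36]] @ diag([4.057804058043792, 0.005121183781997411]) @ [[0.73, 0.68],[0.68, -0.73]]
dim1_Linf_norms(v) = [1.08, 0.62, 2.7]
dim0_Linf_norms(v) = [2.7, 2.51]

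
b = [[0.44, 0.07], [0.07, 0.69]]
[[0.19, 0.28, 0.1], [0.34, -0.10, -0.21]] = b @ [[0.36, 0.66, 0.29], [0.46, -0.21, -0.34]]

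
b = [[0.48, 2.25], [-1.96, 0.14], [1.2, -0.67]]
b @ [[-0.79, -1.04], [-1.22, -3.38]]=[[-3.12,-8.10], [1.38,1.57], [-0.13,1.02]]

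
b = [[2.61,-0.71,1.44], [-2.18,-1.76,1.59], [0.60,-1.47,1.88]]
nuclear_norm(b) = 7.18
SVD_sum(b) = [[0.50,  -1.28,  1.64], [0.41,  -1.05,  1.34], [0.58,  -1.47,  1.88]] + [[2.11, 0.57, -0.2], [-2.59, -0.71, 0.25], [0.02, 0.01, -0.0]] + [[-0.0, 0.0, 0.00],[-0.0, 0.00, 0.00],[0.00, -0.00, -0.00]]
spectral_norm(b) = 3.71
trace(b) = 2.73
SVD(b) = [[-0.58, 0.63, -0.52], [-0.47, -0.78, -0.41], [-0.66, 0.01, 0.75]] @ diag([3.705775382666082, 3.4771292585152804, 0.0009658172848883234]) @ [[-0.24, 0.6, -0.76], [0.96, 0.26, -0.09], [0.15, -0.76, -0.64]]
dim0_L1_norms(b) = [5.39, 3.94, 4.91]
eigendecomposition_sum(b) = [[2.58, -0.75, 1.48], [-0.62, 0.18, -0.36], [1.44, -0.42, 0.83]] + [[0.03, 0.04, -0.04], [-1.56, -1.95, 1.96], [-0.85, -1.06, 1.06]] + [[-0.0,  -0.00,  0.00], [0.01,  0.01,  -0.01], [0.01,  0.00,  -0.01]]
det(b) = 0.01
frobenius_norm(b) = 5.08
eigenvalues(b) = [3.59, -0.85, -0.0]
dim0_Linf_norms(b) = [2.61, 1.76, 1.88]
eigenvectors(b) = [[-0.85, -0.02, -0.15], [0.21, 0.88, 0.76], [-0.48, 0.48, 0.64]]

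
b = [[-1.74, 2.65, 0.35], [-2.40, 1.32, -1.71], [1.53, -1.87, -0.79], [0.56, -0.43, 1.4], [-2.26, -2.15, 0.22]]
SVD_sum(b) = [[-2.11, 2.14, -0.42], [-1.97, 2.00, -0.4], [1.58, -1.60, 0.32], [0.62, -0.63, 0.12], [-0.02, 0.02, -0.0]] + [[0.52,0.54,0.16], [-0.7,-0.73,-0.21], [-0.30,-0.32,-0.09], [0.24,0.25,0.07], [-2.04,-2.13,-0.61]] + [[-0.15, -0.03, 0.62], [0.28, 0.05, -1.1], [0.25, 0.05, -1.02], [-0.3, -0.06, 1.20], [-0.21, -0.04, 0.83]]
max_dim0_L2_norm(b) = 4.13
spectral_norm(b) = 4.81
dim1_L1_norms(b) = [4.74, 5.43, 4.19, 2.39, 4.63]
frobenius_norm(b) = 6.27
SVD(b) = [[-0.63, -0.23, 0.28], [-0.59, 0.31, -0.50], [0.47, 0.13, -0.47], [0.18, -0.11, 0.55], [-0.00, 0.91, 0.38]] @ diag([4.814781933716054, 3.3218121728398406, 2.2542046977004038]) @ [[0.69, -0.71, 0.14], [-0.68, -0.71, -0.2], [-0.24, -0.05, 0.97]]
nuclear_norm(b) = 10.39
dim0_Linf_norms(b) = [2.4, 2.65, 1.71]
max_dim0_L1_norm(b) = 8.49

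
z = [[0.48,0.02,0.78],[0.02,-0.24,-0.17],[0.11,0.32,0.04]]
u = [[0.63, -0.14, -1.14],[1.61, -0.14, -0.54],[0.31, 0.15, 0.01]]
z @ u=[[0.58, 0.05, -0.55],[-0.43, 0.01, 0.11],[0.6, -0.05, -0.30]]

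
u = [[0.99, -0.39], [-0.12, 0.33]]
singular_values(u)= [1.09, 0.26]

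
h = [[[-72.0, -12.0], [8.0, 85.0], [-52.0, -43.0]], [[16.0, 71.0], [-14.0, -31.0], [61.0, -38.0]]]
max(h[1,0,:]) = 71.0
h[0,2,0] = -52.0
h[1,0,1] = 71.0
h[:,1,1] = [85.0, -31.0]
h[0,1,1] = 85.0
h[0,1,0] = 8.0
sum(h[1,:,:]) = 65.0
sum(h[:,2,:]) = -72.0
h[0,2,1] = -43.0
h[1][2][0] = 61.0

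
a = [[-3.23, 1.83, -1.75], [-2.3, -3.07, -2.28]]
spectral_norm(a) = 4.94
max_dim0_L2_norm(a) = 3.97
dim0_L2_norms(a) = [3.97, 3.57, 2.87]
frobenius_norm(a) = 6.06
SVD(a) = [[-0.61, -0.79], [-0.79, 0.61]] @ diag([4.937532538940725, 3.518291123102459]) @ [[0.77,0.27,0.58],[0.33,-0.94,-0.00]]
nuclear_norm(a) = 8.46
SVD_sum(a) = [[-2.31, -0.8, -1.75], [-3.01, -1.04, -2.28]] + [[-0.92, 2.63, 0.00], [0.71, -2.03, -0.0]]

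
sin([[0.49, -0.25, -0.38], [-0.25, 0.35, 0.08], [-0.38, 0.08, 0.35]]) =[[0.42, -0.21, -0.33],  [-0.21, 0.33, 0.05],  [-0.33, 0.05, 0.31]]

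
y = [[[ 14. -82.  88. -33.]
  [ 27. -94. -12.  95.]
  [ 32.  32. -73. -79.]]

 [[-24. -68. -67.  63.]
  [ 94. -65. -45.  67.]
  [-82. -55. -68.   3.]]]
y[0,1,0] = 27.0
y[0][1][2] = -12.0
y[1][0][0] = -24.0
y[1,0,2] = -67.0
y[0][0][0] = 14.0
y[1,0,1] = -68.0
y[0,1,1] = -94.0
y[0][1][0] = 27.0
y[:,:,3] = [[-33.0, 95.0, -79.0], [63.0, 67.0, 3.0]]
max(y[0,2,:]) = 32.0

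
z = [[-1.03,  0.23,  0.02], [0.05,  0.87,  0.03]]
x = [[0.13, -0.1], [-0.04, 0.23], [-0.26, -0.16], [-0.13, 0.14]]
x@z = [[-0.14, -0.06, -0.00],[0.05, 0.19, 0.01],[0.26, -0.20, -0.01],[0.14, 0.09, 0.00]]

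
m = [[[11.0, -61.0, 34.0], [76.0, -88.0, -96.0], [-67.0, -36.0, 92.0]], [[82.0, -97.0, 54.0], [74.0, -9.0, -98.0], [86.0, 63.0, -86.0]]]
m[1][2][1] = 63.0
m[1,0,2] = 54.0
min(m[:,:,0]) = -67.0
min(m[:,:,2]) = -98.0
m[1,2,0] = 86.0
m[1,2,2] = -86.0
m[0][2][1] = -36.0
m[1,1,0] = 74.0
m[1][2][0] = 86.0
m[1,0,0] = 82.0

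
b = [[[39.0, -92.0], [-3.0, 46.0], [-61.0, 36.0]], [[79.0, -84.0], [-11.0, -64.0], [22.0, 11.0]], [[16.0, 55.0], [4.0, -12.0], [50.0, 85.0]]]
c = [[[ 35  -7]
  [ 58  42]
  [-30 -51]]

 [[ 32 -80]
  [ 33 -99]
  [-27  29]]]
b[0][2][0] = -61.0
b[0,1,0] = -3.0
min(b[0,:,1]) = -92.0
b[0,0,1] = -92.0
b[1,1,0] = -11.0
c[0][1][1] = 42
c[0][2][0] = -30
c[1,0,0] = 32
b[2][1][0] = 4.0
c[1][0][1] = -80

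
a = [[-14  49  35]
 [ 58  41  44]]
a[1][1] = 41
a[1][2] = 44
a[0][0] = -14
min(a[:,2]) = 35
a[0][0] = -14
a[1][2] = 44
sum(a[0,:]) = 70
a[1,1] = 41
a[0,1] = 49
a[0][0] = -14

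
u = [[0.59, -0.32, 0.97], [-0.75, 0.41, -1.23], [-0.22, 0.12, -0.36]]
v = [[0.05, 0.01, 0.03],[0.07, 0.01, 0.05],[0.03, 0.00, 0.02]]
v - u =[[-0.54, 0.33, -0.94], [0.82, -0.40, 1.28], [0.25, -0.12, 0.38]]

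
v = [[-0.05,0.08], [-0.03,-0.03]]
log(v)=[[-3.25, 3.78], [-1.42, -2.3]]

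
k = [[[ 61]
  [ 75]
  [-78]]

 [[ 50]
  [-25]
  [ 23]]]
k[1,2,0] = 23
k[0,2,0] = -78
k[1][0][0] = 50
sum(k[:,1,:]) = 50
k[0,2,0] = -78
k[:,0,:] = [[61], [50]]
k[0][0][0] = 61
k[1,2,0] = 23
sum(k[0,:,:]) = 58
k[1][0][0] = 50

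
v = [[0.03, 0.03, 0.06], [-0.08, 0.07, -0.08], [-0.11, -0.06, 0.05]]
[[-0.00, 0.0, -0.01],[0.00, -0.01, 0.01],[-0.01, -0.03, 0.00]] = v@ [[0.03, 0.2, -0.07], [0.02, 0.06, -0.02], [-0.05, -0.07, -0.1]]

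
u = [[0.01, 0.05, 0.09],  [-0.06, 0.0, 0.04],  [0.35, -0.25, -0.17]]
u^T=[[0.01, -0.06, 0.35], [0.05, 0.00, -0.25], [0.09, 0.04, -0.17]]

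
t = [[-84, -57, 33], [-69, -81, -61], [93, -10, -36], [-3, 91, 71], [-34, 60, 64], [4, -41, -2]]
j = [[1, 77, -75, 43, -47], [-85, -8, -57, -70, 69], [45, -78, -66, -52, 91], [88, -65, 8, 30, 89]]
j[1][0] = -85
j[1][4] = 69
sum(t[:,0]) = -93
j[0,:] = [1, 77, -75, 43, -47]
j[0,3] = 43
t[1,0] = -69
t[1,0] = -69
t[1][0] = -69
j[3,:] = [88, -65, 8, 30, 89]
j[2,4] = 91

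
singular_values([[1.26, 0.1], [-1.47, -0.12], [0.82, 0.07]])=[2.11, 0.0]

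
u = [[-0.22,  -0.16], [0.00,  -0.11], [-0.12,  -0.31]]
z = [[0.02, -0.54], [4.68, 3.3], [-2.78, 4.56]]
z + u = [[-0.2, -0.7], [4.68, 3.19], [-2.90, 4.25]]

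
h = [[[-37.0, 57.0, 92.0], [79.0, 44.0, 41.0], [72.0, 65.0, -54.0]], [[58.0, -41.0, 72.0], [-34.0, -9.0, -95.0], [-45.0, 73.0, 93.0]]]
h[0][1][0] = 79.0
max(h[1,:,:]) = 93.0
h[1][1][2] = -95.0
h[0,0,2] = 92.0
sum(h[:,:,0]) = 93.0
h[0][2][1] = 65.0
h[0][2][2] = -54.0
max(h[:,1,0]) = 79.0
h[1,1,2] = -95.0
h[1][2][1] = 73.0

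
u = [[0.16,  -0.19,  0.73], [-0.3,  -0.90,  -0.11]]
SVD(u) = [[0.13,  0.99], [0.99,  -0.13]] @ diag([0.9579887126717953, 0.7674357474039349]) @ [[-0.29, -0.96, -0.01], [0.26, -0.09, 0.96]]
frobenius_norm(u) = 1.23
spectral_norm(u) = 0.96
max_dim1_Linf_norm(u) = 0.9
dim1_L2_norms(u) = [0.77, 0.96]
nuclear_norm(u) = 1.73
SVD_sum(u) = [[-0.04, -0.12, -0.0], [-0.27, -0.91, -0.01]] + [[0.2, -0.07, 0.73], [-0.03, 0.01, -0.10]]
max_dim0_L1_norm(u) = 1.09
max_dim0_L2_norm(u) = 0.92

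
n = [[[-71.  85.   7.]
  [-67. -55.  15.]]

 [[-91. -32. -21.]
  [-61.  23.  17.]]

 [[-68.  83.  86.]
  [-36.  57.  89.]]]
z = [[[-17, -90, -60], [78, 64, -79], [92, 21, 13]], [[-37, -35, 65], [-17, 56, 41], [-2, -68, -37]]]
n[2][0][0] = -68.0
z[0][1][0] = 78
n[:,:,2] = [[7.0, 15.0], [-21.0, 17.0], [86.0, 89.0]]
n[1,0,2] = -21.0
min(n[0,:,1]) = -55.0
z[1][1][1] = 56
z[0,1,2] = -79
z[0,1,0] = 78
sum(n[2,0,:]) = 101.0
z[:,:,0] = [[-17, 78, 92], [-37, -17, -2]]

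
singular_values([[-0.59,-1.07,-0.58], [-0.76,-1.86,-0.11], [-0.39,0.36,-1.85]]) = [2.4, 1.96, 0.0]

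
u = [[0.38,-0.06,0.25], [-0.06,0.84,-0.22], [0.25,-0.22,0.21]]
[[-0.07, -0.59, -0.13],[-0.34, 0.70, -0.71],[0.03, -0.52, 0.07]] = u @ [[0.06, -1.08, 0.14], [-0.53, 0.60, -1.1], [-0.5, -0.58, -1.0]]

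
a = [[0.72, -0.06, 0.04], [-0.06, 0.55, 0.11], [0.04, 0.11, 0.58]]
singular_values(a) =[0.74, 0.67, 0.44]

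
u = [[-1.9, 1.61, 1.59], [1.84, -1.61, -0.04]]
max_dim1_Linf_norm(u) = 1.9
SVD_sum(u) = [[-2.06, 1.77, 0.99], [1.65, -1.41, -0.79]] + [[0.16, -0.16, 0.60], [0.19, -0.20, 0.75]]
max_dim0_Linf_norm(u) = 1.9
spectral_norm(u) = 3.70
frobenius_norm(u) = 3.84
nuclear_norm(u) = 4.72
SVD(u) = [[-0.78,  0.63], [0.63,  0.78]] @ diag([3.695719453209232, 1.0252598320283783]) @ [[0.71, -0.61, -0.34], [0.24, -0.24, 0.94]]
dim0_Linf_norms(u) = [1.9, 1.61, 1.59]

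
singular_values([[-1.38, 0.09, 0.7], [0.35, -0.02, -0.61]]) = [1.66, 0.36]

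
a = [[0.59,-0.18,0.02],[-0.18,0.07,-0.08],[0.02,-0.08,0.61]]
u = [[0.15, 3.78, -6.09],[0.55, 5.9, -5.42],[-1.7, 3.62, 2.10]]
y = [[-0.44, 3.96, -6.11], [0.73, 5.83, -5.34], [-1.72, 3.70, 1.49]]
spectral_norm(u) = 10.69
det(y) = -58.22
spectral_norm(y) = 10.75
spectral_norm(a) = 0.68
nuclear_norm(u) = 16.09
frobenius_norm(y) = 11.62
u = y + a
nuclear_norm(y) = 16.26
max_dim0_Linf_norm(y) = 6.11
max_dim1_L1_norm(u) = 11.87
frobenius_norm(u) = 11.67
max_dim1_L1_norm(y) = 11.9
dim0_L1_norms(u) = [2.4, 13.3, 13.61]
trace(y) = 6.88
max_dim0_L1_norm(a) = 0.79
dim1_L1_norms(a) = [0.79, 0.33, 0.71]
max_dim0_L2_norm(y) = 8.25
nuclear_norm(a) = 1.27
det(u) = -37.94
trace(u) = 8.15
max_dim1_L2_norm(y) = 7.94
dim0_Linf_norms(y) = [1.72, 5.83, 6.11]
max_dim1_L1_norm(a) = 0.79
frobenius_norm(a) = 0.90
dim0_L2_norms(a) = [0.62, 0.21, 0.62]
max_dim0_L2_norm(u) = 8.42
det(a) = 0.00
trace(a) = 1.27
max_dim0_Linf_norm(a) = 0.61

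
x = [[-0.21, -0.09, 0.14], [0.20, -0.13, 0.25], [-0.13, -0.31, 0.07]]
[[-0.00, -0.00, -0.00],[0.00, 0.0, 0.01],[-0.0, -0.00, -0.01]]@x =[[0.00, 0.00, 0.0], [-0.0, -0.00, 0.0], [0.00, 0.0, -0.00]]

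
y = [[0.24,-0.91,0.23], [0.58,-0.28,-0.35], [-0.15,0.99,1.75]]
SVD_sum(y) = [[0.06, -0.20, -0.29], [0.08, -0.30, -0.43], [-0.31, 1.11, 1.64]] + [[0.30, -0.66, 0.51], [0.07, -0.15, 0.12], [0.07, -0.16, 0.12]] + [[-0.12, -0.05, 0.01], [0.43, 0.17, -0.03], [0.09, 0.04, -0.01]]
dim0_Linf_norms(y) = [0.58, 0.99, 1.75]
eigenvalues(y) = [(0.05+0.77j), (0.05-0.77j), (1.6+0j)]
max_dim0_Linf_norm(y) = 1.75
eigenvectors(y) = [[0.75+0.00j, (0.75-0j), (0.23+0j)], [0.12-0.57j, (0.12+0.57j), (-0.11+0j)], [(-0.13+0.27j), -0.13-0.27j, (0.97+0j)]]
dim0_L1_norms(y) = [0.97, 2.18, 2.33]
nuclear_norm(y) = 3.53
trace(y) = 1.71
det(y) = 0.96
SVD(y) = [[-0.17, -0.95, 0.27], [-0.25, -0.22, -0.94], [0.95, -0.23, -0.20]] @ diag([2.102295468973123, 0.9399042554694992, 0.4877845340777056]) @ [[-0.16, 0.56, 0.82], [-0.34, 0.75, -0.57], [-0.93, -0.37, 0.07]]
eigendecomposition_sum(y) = [[(0.1+0.37j), (-0.55-0.01j), -0.09-0.09j],[0.30-0.02j, -0.10+0.42j, -0.08+0.05j],[-0.15-0.03j, (0.1-0.2j), (0.05-0.02j)]] + [[(0.1-0.37j),-0.55+0.01j,(-0.09+0.09j)], [0.30+0.02j,(-0.1-0.42j),-0.08-0.05j], [-0.15+0.03j,(0.1+0.2j),(0.05+0.02j)]] + [[0.04-0.00j, (0.19-0j), (0.4-0j)], [(-0.02+0j), -0.09+0.00j, -0.18+0.00j], [(0.16-0j), 0.79-0.00j, 1.65-0.00j]]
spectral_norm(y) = 2.10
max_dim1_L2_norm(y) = 2.02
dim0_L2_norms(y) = [0.65, 1.37, 1.8]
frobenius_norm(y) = 2.35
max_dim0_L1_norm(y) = 2.33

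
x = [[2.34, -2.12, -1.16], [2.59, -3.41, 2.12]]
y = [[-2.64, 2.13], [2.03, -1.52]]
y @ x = [[-0.66, -1.67, 7.58], [0.81, 0.88, -5.58]]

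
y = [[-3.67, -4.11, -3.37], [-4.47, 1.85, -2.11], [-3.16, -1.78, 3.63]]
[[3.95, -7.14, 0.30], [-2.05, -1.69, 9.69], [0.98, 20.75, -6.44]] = y @ [[0.11, -1.67, -0.71], [-0.97, -0.19, 1.80], [-0.11, 4.17, -1.51]]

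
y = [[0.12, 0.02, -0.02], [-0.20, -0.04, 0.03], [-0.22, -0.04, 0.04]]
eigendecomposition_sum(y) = [[0.12, 0.02, -0.02], [-0.18, -0.03, 0.03], [-0.22, -0.04, 0.04]] + [[0.00,0.0,0.00], [-0.02,-0.01,-0.00], [-0.01,-0.00,-0.0]] + [[0.0, -0.0, 0.00],  [-0.0, 0.0, -0.0],  [0.0, -0.00, 0.0]]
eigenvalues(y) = [0.13, -0.01, 0.0]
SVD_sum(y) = [[0.12,0.02,-0.02], [-0.20,-0.04,0.03], [-0.22,-0.04,0.04]] + [[-0.00, -0.00, -0.0], [-0.0, -0.0, -0.00], [0.00, 0.0, 0.00]] + [[0.00, -0.00, 0.0], [0.00, -0.00, 0.0], [0.0, -0.0, 0.0]]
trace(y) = 0.12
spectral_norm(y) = 0.33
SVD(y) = [[-0.37, 0.24, -0.90], [0.62, 0.78, -0.05], [0.69, -0.58, -0.44]] @ diag([0.33055124409354253, 0.005583759454961953, 0.002167177556269612]) @ [[-0.97, -0.18, 0.16], [-0.02, -0.59, -0.81], [-0.24, 0.79, -0.57]]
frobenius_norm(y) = 0.33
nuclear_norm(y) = 0.34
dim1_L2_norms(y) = [0.12, 0.21, 0.23]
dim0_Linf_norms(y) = [0.22, 0.04, 0.04]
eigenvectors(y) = [[-0.38,-0.09,0.22], [0.59,0.93,-0.42], [0.71,0.36,0.88]]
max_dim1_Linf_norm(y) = 0.22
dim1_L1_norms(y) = [0.16, 0.27, 0.3]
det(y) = -0.00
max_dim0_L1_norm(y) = 0.54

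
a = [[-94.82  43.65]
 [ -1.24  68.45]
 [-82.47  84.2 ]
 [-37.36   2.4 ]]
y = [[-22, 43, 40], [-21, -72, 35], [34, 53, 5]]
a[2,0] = -82.47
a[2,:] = [-82.47, 84.2]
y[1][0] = -21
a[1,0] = -1.24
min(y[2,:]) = 5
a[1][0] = -1.24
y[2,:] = [34, 53, 5]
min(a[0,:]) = -94.82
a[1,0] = -1.24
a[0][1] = 43.65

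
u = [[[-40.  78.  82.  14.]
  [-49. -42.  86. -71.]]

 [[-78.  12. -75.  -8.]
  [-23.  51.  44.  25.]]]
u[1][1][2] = 44.0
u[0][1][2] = 86.0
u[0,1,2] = 86.0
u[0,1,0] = -49.0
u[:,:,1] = [[78.0, -42.0], [12.0, 51.0]]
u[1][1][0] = -23.0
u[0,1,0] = -49.0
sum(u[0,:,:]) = 58.0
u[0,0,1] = 78.0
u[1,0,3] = -8.0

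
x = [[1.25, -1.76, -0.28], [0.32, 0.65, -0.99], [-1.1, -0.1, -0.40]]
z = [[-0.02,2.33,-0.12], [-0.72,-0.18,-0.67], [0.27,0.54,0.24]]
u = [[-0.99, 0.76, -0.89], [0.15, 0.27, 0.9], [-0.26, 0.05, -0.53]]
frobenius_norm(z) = 2.62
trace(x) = 1.50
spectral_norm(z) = 2.40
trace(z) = 0.04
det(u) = -0.00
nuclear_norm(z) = 3.46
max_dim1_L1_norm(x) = 3.29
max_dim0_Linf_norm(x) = 1.76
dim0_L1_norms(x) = [2.67, 2.51, 1.67]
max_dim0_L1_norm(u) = 2.32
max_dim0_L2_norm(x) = 1.88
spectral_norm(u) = 1.73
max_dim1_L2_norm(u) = 1.53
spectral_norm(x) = 2.26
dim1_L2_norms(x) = [2.18, 1.23, 1.17]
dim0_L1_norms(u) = [1.4, 1.08, 2.32]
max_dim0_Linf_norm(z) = 2.33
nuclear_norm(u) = 2.52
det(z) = 0.02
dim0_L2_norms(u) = [1.03, 0.81, 1.37]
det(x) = -2.78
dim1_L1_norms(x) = [3.29, 1.96, 1.6]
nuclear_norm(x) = 4.49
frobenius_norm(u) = 1.90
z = u @ x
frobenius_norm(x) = 2.76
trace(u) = -1.25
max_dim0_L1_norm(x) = 2.67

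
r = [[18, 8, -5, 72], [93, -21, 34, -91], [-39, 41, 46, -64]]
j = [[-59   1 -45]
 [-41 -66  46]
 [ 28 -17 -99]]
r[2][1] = 41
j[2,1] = -17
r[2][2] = 46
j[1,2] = 46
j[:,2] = [-45, 46, -99]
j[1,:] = [-41, -66, 46]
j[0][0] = -59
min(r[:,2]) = -5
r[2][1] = 41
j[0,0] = -59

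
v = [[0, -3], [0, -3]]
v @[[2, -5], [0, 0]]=[[0, 0], [0, 0]]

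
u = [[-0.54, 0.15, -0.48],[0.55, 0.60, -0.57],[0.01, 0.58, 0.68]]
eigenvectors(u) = [[0.93+0.00j, -0.16-0.17j, -0.16+0.17j], [-0.34+0.00j, (-0.72+0j), -0.72-0.00j], [0.14+0.00j, -0.03+0.65j, (-0.03-0.65j)]]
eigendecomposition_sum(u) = [[(-0.59-0j), (0.14-0j), -0.15+0.00j], [(0.22+0j), -0.05+0.00j, 0.06-0.00j], [-0.09-0.00j, (0.02-0j), -0.02+0.00j]] + [[(0.03+0.05j), 0.01+0.14j, -0.16+0.02j], [0.17+0.05j, (0.33+0.3j), (-0.31+0.4j)], [0.05-0.15j, 0.28-0.28j, (0.35+0.3j)]] + [[0.03-0.05j, 0.01-0.14j, (-0.16-0.02j)], [0.17-0.05j, 0.33-0.30j, (-0.31-0.4j)], [(0.05+0.15j), (0.28+0.28j), 0.35-0.30j]]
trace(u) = 0.74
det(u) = -0.61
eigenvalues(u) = [(-0.67+0j), (0.7+0.64j), (0.7-0.64j)]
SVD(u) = [[-0.35, -0.38, -0.86], [-0.81, 0.58, 0.07], [0.47, 0.72, -0.51]] @ diag([1.0177495955762674, 0.9496219931734214, 0.627059670833392]) @ [[-0.25, -0.26, 0.93], [0.56, 0.75, 0.36], [0.79, -0.61, 0.04]]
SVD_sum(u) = [[0.09, 0.09, -0.33], [0.21, 0.21, -0.77], [-0.12, -0.12, 0.45]] + [[-0.20, -0.27, -0.13], [0.31, 0.41, 0.2], [0.38, 0.51, 0.24]] + [[-0.42, 0.33, -0.02], [0.03, -0.03, 0.0], [-0.25, 0.20, -0.01]]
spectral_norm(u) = 1.02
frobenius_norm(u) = 1.53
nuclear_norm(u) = 2.59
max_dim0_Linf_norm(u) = 0.68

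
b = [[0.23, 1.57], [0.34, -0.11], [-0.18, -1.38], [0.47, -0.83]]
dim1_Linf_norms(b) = [1.57, 0.34, 1.38, 0.83]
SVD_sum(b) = [[0.06, 1.58],[-0.00, -0.1],[-0.05, -1.38],[-0.03, -0.81]] + [[0.17, -0.01], [0.34, -0.01], [-0.13, 0.0], [0.5, -0.02]]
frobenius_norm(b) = 2.34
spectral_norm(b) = 2.25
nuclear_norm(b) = 2.90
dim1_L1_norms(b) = [1.8, 0.45, 1.56, 1.3]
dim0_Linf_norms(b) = [0.47, 1.57]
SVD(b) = [[0.7,  0.26], [-0.04,  0.53], [-0.62,  -0.20], [-0.36,  0.78]] @ diag([2.2533119734554874, 0.6439605191951877]) @ [[0.04, 1.0],[1.00, -0.04]]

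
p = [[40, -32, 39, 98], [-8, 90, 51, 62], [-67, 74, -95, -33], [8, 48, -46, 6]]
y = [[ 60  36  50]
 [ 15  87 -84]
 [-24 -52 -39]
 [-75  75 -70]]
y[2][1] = -52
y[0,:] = [60, 36, 50]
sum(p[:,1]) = 180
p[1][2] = 51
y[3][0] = -75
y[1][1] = 87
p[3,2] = -46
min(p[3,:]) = -46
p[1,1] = 90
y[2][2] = -39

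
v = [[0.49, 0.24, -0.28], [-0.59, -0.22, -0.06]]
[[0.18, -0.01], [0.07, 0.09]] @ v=[[0.09, 0.05, -0.05], [-0.02, -0.00, -0.02]]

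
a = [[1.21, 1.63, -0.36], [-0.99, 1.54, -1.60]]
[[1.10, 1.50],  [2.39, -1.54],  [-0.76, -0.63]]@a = [[-0.15, 4.10, -2.80], [4.42, 1.52, 1.6], [-0.3, -2.21, 1.28]]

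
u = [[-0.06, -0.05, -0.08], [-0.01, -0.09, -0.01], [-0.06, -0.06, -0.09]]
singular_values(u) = [0.18, 0.07, 0.0]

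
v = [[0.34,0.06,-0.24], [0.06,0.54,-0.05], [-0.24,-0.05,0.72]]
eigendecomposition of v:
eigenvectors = [[-0.90, 0.43, -0.00], [0.10, 0.22, 0.97], [-0.42, -0.87, 0.25]]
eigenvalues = [0.22, 0.85, 0.53]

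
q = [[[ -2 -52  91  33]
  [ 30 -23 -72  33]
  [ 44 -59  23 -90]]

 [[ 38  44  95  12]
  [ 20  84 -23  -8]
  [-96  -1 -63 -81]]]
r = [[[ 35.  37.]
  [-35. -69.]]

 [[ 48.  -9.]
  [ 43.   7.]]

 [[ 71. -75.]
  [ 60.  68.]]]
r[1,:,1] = [-9.0, 7.0]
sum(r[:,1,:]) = 74.0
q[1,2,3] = -81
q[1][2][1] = -1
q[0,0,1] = -52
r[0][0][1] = 37.0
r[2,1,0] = 60.0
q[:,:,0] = [[-2, 30, 44], [38, 20, -96]]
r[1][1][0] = 43.0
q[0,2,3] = -90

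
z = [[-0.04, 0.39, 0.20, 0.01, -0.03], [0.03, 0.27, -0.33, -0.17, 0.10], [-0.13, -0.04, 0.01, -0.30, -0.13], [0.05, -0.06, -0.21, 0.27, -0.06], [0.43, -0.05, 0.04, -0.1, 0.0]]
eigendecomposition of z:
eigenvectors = [[0.48+0.00j, 0.06-0.52j, (0.06+0.52j), 0.29+0.03j, 0.29-0.03j], [(-0.19+0j), 0.30+0.14j, 0.30-0.14j, (0.6+0j), 0.60-0.00j], [(-0.37+0j), (0.17-0.22j), (0.17+0.22j), -0.51+0.09j, -0.51-0.09j], [(-0.27+0j), (0.03-0j), 0.03+0.00j, (0.5-0.16j), (0.5+0.16j)], [-0.72+0.00j, (-0.73+0j), (-0.73-0j), 0.05+0.07j, (0.05-0.07j)]]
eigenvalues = [(-0.31+0j), (-0.02+0.33j), (-0.02-0.33j), (0.43+0.01j), (0.43-0.01j)]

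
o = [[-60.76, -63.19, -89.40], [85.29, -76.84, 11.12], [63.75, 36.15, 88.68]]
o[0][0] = -60.76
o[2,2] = 88.68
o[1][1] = -76.84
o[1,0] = 85.29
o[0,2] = -89.4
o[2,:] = [63.75, 36.15, 88.68]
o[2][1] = 36.15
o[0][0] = -60.76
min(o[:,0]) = -60.76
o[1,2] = 11.12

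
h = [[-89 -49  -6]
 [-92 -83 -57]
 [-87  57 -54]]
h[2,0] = -87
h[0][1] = -49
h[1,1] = -83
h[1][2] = -57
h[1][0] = -92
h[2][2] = -54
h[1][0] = -92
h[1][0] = -92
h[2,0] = -87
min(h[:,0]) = -92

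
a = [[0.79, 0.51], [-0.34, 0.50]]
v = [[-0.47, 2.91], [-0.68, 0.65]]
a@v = [[-0.72,2.63], [-0.18,-0.66]]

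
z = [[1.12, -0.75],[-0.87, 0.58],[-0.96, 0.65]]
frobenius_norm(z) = 2.06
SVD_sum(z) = [[1.12, -0.75], [-0.87, 0.58], [-0.96, 0.65]] + [[0.0, 0.00],[-0.0, -0.00],[0.0, 0.00]]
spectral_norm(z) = 2.06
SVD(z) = [[-0.65, 0.25], [0.51, -0.56], [0.56, 0.79]] @ diag([2.0625870134076054, 0.005900179852851724]) @ [[-0.83, 0.56],[0.56, 0.83]]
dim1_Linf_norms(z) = [1.12, 0.87, 0.96]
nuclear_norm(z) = 2.07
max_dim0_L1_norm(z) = 2.95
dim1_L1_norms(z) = [1.87, 1.45, 1.61]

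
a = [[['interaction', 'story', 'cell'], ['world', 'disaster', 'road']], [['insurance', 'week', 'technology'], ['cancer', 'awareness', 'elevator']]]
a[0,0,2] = 'cell'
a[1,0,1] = 'week'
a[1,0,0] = 'insurance'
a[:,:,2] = [['cell', 'road'], ['technology', 'elevator']]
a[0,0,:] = ['interaction', 'story', 'cell']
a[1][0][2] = 'technology'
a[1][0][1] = 'week'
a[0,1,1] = 'disaster'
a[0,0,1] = 'story'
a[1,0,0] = 'insurance'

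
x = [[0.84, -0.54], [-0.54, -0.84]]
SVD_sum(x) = [[0.0, -0.54], [0.0, -0.84]] + [[0.84, 0.00], [-0.54, 0.00]]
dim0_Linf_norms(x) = [0.84, 0.84]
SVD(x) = [[0.54,-0.84], [0.84,0.54]] @ diag([0.9985990186255943, 0.9985990186255942]) @ [[-0.00, -1.0], [-1.0, -0.0]]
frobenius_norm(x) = 1.41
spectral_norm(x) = 1.00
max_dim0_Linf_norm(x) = 0.84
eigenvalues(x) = [1.0, -1.0]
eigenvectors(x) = [[0.96, 0.28], [-0.28, 0.96]]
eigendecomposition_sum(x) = [[0.92,-0.27], [-0.27,0.08]] + [[-0.08, -0.27], [-0.27, -0.92]]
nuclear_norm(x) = 2.00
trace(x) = 0.00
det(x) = -1.00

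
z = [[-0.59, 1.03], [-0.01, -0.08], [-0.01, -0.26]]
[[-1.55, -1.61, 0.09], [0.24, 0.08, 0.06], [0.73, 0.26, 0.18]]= z @ [[-2.10, 0.90, -1.26], [-2.71, -1.05, -0.63]]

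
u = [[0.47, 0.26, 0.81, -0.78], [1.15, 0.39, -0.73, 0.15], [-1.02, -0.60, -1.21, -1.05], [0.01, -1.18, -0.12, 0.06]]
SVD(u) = [[-0.26, -0.41, -0.62, -0.61], [-0.26, 0.90, -0.20, -0.3], [0.89, 0.15, -0.44, -0.04], [0.28, -0.03, 0.62, -0.73]] @ diag([2.1560363667595053, 1.3989333645809892, 1.1911057646933336, 0.9676051281317639]) @ [[-0.61, -0.48, -0.52, -0.35], [0.49, 0.13, -0.84, 0.21], [-0.05, -0.60, 0.08, 0.80], [-0.62, 0.63, -0.15, 0.44]]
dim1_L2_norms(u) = [1.25, 1.42, 1.99, 1.19]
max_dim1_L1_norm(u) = 3.88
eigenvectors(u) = [[(-0.53+0j), 0.41-0.30j, 0.41+0.30j, (-0.24+0j)],[-0.63+0.00j, (-0.54+0j), -0.54-0.00j, 0.40+0.00j],[0.13+0.00j, (0.33+0.34j), 0.33-0.34j, 0.82+0.00j],[(0.55+0j), -0.06-0.48j, -0.06+0.48j, (0.34+0j)]]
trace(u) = -0.29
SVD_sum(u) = [[0.35, 0.27, 0.3, 0.20], [0.35, 0.27, 0.29, 0.2], [-1.17, -0.91, -1.0, -0.66], [-0.37, -0.29, -0.31, -0.21]] + [[-0.28, -0.08, 0.48, -0.12],[0.61, 0.16, -1.05, 0.27],[0.1, 0.03, -0.18, 0.04],[-0.02, -0.0, 0.03, -0.01]] + [[0.04,0.44,-0.06,-0.59], [0.01,0.14,-0.02,-0.19], [0.03,0.31,-0.04,-0.41], [-0.04,-0.44,0.06,0.59]] + [[0.37,-0.37,0.09,-0.26], [0.18,-0.18,0.04,-0.13], [0.02,-0.02,0.01,-0.02], [0.44,-0.45,0.1,-0.31]]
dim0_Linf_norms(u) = [1.15, 1.18, 1.21, 1.05]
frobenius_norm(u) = 2.99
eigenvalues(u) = [(1.38+0j), (-0.01+1.24j), (-0.01-1.24j), (-1.64+0j)]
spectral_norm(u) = 2.16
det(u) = -3.48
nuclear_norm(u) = 5.71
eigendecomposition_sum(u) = [[(0.53+0j),(0.47+0j),0.05+0.00j,(-0.3-0j)],  [0.63+0.00j,(0.55+0j),0.06+0.00j,(-0.36-0j)],  [(-0.13+0j),(-0.12-0j),-0.01+0.00j,(0.07+0j)],  [(-0.55+0j),-0.48-0.00j,(-0.05+0j),0.31+0.00j]] + [[(-0.05+0.4j), -0.20-0.14j, 0.22+0.10j, -0.34+0.20j], [0.29-0.31j, 0.09+0.24j, -0.13-0.23j, (0.42+0.04j)], [(-0.37+0j), (0.1-0.2j), (-0.06+0.22j), -0.23-0.29j], [0.31+0.23j, -0.21+0.11j, (0.19-0.14j), (0.01+0.38j)]] + [[(-0.05-0.4j),-0.20+0.14j,0.22-0.10j,-0.34-0.20j], [(0.29+0.31j),(0.09-0.24j),-0.13+0.23j,0.42-0.04j], [(-0.37-0j),(0.1+0.2j),(-0.06-0.22j),(-0.23+0.29j)], [0.31-0.23j,-0.21-0.11j,0.19+0.14j,0.01-0.38j]] + [[0.04+0.00j, (0.2-0j), 0.31+0.00j, (0.19+0j)], [-0.07-0.00j, (-0.34+0j), (-0.53-0j), (-0.33-0j)], [-0.14-0.00j, (-0.68+0j), -1.07-0.00j, -0.67-0.00j], [(-0.06-0j), -0.28+0.00j, (-0.44-0j), -0.28-0.00j]]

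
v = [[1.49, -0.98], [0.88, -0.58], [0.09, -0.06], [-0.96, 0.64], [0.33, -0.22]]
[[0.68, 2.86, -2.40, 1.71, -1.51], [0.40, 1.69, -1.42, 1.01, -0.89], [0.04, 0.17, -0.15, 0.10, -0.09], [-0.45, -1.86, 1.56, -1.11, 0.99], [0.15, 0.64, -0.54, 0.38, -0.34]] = v@ [[-0.52, 1.14, -0.62, 0.58, 0.56], [-1.48, -1.19, 1.51, -0.86, 2.39]]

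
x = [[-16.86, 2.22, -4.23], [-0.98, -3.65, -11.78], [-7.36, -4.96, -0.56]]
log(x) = [[(2.85+2.99j), (-0.08-0.28j), (0.16+0.53j)], [0.24-0.59j, (2.14+2.05j), (0.29+2.06j)], [0.39+0.55j, (0.08+1j), (2.13+1.25j)]]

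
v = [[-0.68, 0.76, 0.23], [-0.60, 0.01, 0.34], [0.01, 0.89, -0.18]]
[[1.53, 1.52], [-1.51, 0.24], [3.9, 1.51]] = v @ [[3.65, 1.56], [4.72, 2.37], [1.86, 3.39]]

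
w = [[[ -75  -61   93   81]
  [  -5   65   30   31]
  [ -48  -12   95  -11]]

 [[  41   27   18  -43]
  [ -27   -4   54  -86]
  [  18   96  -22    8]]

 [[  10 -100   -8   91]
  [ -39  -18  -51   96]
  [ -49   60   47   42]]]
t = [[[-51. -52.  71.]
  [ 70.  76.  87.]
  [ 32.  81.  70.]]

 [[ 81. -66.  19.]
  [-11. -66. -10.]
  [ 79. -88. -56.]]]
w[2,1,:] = [-39, -18, -51, 96]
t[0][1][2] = 87.0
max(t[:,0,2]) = 71.0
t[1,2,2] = -56.0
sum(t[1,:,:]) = -118.0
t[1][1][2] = -10.0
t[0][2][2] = 70.0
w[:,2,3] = [-11, 8, 42]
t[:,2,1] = [81.0, -88.0]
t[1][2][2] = -56.0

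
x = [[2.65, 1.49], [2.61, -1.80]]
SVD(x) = [[-0.67, -0.74],[-0.74, 0.67]] @ diag([3.7284245746294036, 2.3224018152119044]) @ [[-1.0, 0.09], [-0.09, -1.0]]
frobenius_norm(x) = 4.39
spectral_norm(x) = 3.73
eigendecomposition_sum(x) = [[2.97,0.85],[1.49,0.43]] + [[-0.32, 0.64], [1.12, -2.23]]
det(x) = -8.66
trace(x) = 0.85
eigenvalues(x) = [3.4, -2.55]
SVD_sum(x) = [[2.5, -0.22], [2.75, -0.24]] + [[0.15, 1.71], [-0.14, -1.56]]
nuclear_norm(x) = 6.05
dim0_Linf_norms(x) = [2.65, 1.8]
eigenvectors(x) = [[0.89, -0.28], [0.45, 0.96]]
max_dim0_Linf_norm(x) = 2.65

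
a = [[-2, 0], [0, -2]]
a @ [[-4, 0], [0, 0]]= [[8, 0], [0, 0]]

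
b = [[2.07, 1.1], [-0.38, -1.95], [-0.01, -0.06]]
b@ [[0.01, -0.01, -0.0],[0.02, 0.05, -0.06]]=[[0.04,0.03,-0.07], [-0.04,-0.09,0.12], [-0.00,-0.0,0.0]]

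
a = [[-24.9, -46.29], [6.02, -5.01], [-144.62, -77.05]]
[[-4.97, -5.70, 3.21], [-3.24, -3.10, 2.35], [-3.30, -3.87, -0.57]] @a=[[-374.79, 11.29], [-277.84, -15.56], [141.31, 216.06]]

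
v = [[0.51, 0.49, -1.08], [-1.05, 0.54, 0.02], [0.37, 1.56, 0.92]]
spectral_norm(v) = 1.88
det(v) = 2.70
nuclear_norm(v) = 4.29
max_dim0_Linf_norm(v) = 1.56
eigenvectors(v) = [[-0.63+0.00j,(-0.63-0j),(-0.49+0j)], [(-0.14-0.48j),-0.14+0.48j,(0.47+0j)], [-0.27+0.52j,(-0.27-0.52j),(0.74+0j)]]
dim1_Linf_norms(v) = [1.08, 1.05, 1.56]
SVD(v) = [[-0.06, 0.88, 0.47], [0.22, -0.45, 0.87], [0.97, 0.15, -0.17]] @ diag([1.8781803890712212, 1.3446744225902718, 1.0687792678283923]) @ [[0.05, 0.86, 0.51], [0.73, 0.32, -0.61], [-0.69, 0.4, -0.61]]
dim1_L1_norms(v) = [2.08, 1.61, 2.85]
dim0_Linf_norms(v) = [1.05, 1.56, 1.08]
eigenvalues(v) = [(0.15+1.26j), (0.15-1.26j), (1.67+0j)]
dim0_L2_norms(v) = [1.22, 1.72, 1.42]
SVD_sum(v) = [[-0.01, -0.09, -0.05], [0.02, 0.36, 0.21], [0.09, 1.57, 0.93]] + [[0.86, 0.38, -0.72], [-0.44, -0.19, 0.37], [0.15, 0.07, -0.13]] + [[-0.34, 0.20, -0.3], [-0.63, 0.37, -0.56], [0.13, -0.07, 0.11]]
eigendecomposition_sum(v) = [[(0.08+0.5j), 0.53+0.15j, -0.28+0.23j], [(-0.36+0.17j), (-0+0.43j), (-0.24-0.16j)], [(0.45+0.15j), (0.35-0.37j), (0.07+0.33j)]] + [[0.08-0.50j, 0.53-0.15j, (-0.28-0.23j)], [(-0.36-0.17j), (-0-0.43j), -0.24+0.16j], [0.45-0.15j, (0.35+0.37j), 0.07-0.33j]] + [[0.35+0.00j, (-0.56+0j), -0.52+0.00j], [-0.33-0.00j, 0.54-0.00j, 0.50-0.00j], [(-0.52-0j), 0.85-0.00j, 0.78-0.00j]]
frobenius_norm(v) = 2.55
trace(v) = 1.97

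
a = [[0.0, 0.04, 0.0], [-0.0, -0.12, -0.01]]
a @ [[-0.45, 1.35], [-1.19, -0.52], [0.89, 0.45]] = [[-0.05,-0.02], [0.13,0.06]]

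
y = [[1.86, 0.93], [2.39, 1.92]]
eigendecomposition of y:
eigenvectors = [[-0.54, -0.52], [0.84, -0.85]]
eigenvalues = [0.4, 3.38]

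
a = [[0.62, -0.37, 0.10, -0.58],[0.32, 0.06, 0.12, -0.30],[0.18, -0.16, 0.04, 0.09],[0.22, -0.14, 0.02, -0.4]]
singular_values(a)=[1.12, 0.29, 0.2, 0.0]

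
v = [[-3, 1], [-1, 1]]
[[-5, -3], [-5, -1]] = v@[[0, 1], [-5, 0]]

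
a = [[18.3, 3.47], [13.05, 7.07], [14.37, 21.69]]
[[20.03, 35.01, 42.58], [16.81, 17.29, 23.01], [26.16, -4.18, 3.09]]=a@[[0.99, 2.23, 2.63], [0.55, -1.67, -1.60]]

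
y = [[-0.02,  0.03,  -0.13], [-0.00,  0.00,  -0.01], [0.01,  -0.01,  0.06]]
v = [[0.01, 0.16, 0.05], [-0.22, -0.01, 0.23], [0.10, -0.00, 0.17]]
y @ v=[[-0.02, -0.0, -0.02], [-0.00, 0.00, -0.0], [0.01, 0.0, 0.01]]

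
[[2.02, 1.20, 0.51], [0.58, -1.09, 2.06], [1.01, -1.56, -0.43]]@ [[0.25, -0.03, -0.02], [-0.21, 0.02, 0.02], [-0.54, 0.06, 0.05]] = [[-0.02,-0.01,0.01],[-0.74,0.08,0.07],[0.81,-0.09,-0.07]]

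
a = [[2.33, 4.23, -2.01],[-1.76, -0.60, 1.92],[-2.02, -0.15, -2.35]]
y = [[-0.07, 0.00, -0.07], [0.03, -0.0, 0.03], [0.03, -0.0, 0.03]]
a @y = [[-0.1,0.00,-0.10], [0.16,0.0,0.16], [0.07,0.0,0.07]]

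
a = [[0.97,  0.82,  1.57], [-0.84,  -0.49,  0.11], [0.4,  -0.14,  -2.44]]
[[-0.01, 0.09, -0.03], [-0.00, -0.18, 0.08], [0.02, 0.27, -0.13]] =a@ [[0.04,0.15,-0.12],[-0.06,0.1,0.05],[0.00,-0.09,0.03]]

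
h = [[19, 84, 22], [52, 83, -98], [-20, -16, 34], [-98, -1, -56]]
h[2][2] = 34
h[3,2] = -56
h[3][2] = -56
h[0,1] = 84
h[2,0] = -20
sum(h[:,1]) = 150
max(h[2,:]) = 34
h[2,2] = 34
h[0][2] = 22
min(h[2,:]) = -20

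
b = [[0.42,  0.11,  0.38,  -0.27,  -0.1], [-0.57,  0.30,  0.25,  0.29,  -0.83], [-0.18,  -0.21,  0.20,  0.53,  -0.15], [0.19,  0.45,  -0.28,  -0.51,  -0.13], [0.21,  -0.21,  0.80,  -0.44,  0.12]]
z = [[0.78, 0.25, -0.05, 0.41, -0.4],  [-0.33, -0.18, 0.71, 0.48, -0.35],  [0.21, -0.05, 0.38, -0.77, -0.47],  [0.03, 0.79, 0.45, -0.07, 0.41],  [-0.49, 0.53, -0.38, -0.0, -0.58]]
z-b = [[0.36, 0.14, -0.43, 0.68, -0.30], [0.24, -0.48, 0.46, 0.19, 0.48], [0.39, 0.16, 0.18, -1.3, -0.32], [-0.16, 0.34, 0.73, 0.44, 0.54], [-0.7, 0.74, -1.18, 0.44, -0.70]]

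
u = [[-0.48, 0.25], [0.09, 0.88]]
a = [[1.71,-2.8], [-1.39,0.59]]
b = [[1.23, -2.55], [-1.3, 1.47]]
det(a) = -2.88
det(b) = -1.51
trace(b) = 2.70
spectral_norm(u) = 0.92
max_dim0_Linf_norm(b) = 2.55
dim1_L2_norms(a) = [3.28, 1.51]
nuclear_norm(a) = 4.34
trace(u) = 0.40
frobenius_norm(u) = 1.04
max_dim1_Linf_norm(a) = 2.8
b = u + a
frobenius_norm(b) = 3.44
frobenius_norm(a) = 3.61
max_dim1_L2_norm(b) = 2.83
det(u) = -0.44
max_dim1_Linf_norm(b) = 2.55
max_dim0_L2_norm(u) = 0.91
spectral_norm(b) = 3.42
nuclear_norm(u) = 1.40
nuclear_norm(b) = 3.86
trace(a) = 2.30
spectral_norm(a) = 3.52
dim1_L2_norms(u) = [0.54, 0.88]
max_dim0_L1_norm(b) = 4.02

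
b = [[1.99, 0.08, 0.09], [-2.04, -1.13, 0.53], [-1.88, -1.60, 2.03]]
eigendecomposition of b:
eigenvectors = [[0.04+0.00j, 0.12+0.28j, 0.12-0.28j], [(-0.88+0j), -0.26-0.17j, (-0.26+0.17j)], [(-0.48+0j), (-0.9+0j), (-0.9-0j)]]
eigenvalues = [(-0.75+0j), (1.82+0.29j), (1.82-0.29j)]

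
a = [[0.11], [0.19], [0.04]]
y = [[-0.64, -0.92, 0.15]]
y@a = [[-0.24]]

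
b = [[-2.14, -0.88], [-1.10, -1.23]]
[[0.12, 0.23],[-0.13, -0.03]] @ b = [[-0.51,-0.39], [0.31,0.15]]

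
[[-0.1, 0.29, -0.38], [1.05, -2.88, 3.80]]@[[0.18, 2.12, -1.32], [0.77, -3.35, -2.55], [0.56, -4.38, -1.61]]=[[-0.01, 0.48, 0.0], [0.1, -4.77, -0.16]]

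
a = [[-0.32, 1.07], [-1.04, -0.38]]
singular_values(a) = [1.15, 1.08]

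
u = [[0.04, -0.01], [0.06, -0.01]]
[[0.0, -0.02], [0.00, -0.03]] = u @ [[0.1,-0.33],[0.19,0.57]]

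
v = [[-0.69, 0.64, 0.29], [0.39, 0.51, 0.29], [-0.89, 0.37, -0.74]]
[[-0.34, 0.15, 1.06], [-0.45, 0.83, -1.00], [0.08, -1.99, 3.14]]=v@[[-0.17, 0.64, -1.86], [-0.62, 0.04, 0.46], [-0.22, 1.94, -1.77]]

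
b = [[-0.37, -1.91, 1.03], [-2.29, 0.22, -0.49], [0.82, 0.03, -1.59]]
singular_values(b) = [2.56, 2.33, 1.28]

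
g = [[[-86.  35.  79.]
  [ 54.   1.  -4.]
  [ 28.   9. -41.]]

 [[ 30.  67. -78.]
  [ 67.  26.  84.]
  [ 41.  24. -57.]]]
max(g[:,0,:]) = 79.0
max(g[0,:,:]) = 79.0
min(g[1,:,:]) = -78.0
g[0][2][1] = 9.0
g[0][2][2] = -41.0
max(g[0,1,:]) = 54.0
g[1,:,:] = [[30.0, 67.0, -78.0], [67.0, 26.0, 84.0], [41.0, 24.0, -57.0]]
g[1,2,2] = -57.0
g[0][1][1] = 1.0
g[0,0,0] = -86.0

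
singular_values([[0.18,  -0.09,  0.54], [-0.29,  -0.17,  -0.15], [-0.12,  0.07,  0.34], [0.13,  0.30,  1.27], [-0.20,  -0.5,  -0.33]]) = [1.54, 0.51, 0.31]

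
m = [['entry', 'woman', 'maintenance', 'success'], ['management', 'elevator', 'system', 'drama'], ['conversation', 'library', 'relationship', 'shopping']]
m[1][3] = 'drama'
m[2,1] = 'library'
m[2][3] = 'shopping'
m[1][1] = 'elevator'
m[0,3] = 'success'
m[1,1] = 'elevator'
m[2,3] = 'shopping'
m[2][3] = 'shopping'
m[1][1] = 'elevator'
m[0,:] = ['entry', 'woman', 'maintenance', 'success']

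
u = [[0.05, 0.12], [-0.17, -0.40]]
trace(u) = -0.35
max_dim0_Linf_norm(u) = 0.4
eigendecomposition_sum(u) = [[-0.00,-0.00], [0.0,0.00]] + [[0.05, 0.12], [-0.17, -0.4]]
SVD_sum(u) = [[0.05, 0.12], [-0.17, -0.40]] + [[-0.00, 0.00], [-0.00, 0.0]]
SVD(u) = [[-0.29, 0.96],[0.96, 0.29]] @ diag([0.45365099200070574, 0.0008817350938348054]) @ [[-0.39, -0.92], [-0.92, 0.39]]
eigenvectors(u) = [[0.92, -0.29],[-0.39, 0.96]]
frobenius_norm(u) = 0.45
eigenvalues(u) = [-0.0, -0.35]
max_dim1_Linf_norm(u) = 0.4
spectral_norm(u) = 0.45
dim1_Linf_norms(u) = [0.12, 0.4]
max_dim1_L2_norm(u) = 0.43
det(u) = 0.00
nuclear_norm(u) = 0.45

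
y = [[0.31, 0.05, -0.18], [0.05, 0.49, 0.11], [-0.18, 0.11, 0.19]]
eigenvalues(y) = [0.03, 0.43, 0.53]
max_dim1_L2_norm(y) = 0.5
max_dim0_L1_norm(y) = 0.65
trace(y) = 0.99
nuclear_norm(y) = 0.99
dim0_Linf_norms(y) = [0.31, 0.49, 0.19]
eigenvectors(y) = [[-0.55,0.83,-0.07],[0.25,0.24,0.94],[-0.79,-0.50,0.34]]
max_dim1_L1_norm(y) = 0.65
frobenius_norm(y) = 0.68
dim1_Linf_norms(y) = [0.31, 0.49, 0.19]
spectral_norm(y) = 0.53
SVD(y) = [[0.07, 0.83, 0.55], [-0.94, 0.24, -0.25], [-0.34, -0.50, 0.79]] @ diag([0.5265953047231091, 0.43372391732995336, 0.02968077794693724]) @ [[0.07, -0.94, -0.34], [0.83, 0.24, -0.5], [0.55, -0.25, 0.79]]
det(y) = 0.01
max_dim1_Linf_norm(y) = 0.49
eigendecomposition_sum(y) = [[0.01, -0.0, 0.01], [-0.0, 0.00, -0.01], [0.01, -0.01, 0.02]] + [[0.3, 0.09, -0.18], [0.09, 0.03, -0.05], [-0.18, -0.05, 0.11]] + [[0.0, -0.03, -0.01], [-0.03, 0.46, 0.17], [-0.01, 0.17, 0.06]]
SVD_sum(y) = [[0.0,-0.03,-0.01], [-0.03,0.46,0.17], [-0.01,0.17,0.06]] + [[0.30, 0.09, -0.18], [0.09, 0.03, -0.05], [-0.18, -0.05, 0.11]] + [[0.01, -0.0, 0.01], [-0.0, 0.00, -0.01], [0.01, -0.01, 0.02]]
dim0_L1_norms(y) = [0.54, 0.65, 0.48]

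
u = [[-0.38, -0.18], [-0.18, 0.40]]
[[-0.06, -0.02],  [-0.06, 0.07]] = u@[[0.18, -0.01], [-0.07, 0.16]]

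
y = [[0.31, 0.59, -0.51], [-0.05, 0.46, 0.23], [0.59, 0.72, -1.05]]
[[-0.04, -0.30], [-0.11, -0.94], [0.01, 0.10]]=y @ [[-0.14, -1.12], [-0.16, -1.35], [-0.20, -1.65]]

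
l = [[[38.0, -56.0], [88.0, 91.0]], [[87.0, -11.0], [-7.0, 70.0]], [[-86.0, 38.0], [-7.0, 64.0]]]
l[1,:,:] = [[87.0, -11.0], [-7.0, 70.0]]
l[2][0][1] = 38.0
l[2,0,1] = 38.0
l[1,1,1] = 70.0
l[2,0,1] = 38.0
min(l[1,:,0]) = -7.0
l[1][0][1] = -11.0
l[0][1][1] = 91.0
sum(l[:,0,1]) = -29.0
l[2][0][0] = -86.0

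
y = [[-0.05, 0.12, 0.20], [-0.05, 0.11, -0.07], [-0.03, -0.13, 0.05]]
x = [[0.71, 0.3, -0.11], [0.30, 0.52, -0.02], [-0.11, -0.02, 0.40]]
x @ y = [[-0.05, 0.13, 0.12],  [-0.04, 0.1, 0.02],  [-0.01, -0.07, -0.00]]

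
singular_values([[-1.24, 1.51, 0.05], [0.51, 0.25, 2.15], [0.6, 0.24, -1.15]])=[2.45, 1.97, 0.79]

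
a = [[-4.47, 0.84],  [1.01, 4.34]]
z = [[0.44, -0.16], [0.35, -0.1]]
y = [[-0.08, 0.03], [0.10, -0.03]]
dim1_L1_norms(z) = [0.6, 0.45]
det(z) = 0.01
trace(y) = -0.11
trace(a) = -0.13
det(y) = -0.00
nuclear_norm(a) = 9.00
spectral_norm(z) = 0.59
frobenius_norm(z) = 0.59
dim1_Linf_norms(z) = [0.44, 0.35]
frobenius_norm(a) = 6.37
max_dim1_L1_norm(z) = 0.6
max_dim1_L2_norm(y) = 0.1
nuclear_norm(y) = 0.14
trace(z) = 0.34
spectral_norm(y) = 0.13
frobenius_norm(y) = 0.13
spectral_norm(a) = 4.61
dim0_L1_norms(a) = [5.48, 5.18]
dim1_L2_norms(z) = [0.47, 0.36]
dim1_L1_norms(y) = [0.11, 0.13]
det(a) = -20.25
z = a @ y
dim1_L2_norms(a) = [4.55, 4.46]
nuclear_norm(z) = 0.61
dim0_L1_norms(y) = [0.18, 0.06]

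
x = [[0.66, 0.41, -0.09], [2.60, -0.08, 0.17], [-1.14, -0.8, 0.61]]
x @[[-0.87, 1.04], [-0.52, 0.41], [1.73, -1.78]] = [[-0.94, 1.01], [-1.93, 2.37], [2.46, -2.6]]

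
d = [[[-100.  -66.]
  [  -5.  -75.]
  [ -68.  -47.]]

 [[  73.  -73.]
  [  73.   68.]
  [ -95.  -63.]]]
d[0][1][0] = -5.0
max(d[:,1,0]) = 73.0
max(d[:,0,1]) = -66.0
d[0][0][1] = -66.0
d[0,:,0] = [-100.0, -5.0, -68.0]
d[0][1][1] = -75.0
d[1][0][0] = 73.0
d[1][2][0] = -95.0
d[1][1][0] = 73.0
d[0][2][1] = -47.0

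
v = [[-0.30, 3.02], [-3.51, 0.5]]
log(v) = [[0.98, 1.44], [-1.67, 1.36]]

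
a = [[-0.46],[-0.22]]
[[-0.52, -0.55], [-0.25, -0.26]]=a@[[1.14, 1.19]]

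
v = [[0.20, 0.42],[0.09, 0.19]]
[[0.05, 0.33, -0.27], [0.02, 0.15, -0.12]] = v@ [[0.2, 0.35, -0.21], [0.02, 0.62, -0.54]]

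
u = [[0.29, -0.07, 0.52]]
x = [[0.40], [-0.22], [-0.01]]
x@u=[[0.12, -0.03, 0.21], [-0.06, 0.02, -0.11], [-0.00, 0.0, -0.01]]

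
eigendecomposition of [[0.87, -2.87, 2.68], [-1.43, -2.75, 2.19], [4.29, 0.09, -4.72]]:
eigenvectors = [[-0.86, 0.43, 0.32], [0.02, 0.50, 0.79], [-0.51, -0.75, 0.52]]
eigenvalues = [2.53, -7.22, -1.91]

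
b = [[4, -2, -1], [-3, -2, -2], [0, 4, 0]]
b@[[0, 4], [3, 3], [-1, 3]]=[[-5, 7], [-4, -24], [12, 12]]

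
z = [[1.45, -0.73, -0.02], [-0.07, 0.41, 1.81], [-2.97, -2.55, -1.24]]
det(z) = 9.91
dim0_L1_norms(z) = [4.49, 3.69, 3.07]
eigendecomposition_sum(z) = [[(1.57-0j), -0.38-0.00j, -0.23-0.00j], [(-0.94+0j), 0.23+0.00j, 0.14+0.00j], [(-0.72+0j), (0.17+0j), (0.1+0j)]] + [[(-0.06+0.19j), (-0.18+0.19j), (0.1+0.17j)], [(0.44+0.72j), (0.09+1.07j), (0.84+0.16j)], [(-1.13+0.12j), (-1.36-0.51j), (-0.67+0.93j)]] + [[-0.06-0.19j, (-0.18-0.19j), (0.1-0.17j)], [(0.44-0.72j), 0.09-1.07j, (0.84-0.16j)], [(-1.13-0.12j), (-1.36+0.51j), (-0.67-0.93j)]]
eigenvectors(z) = [[-0.80+0.00j, -0.06+0.13j, -0.06-0.13j], [(0.48+0j), (0.25+0.53j), 0.25-0.53j], [(0.36+0j), -0.80+0.00j, (-0.8-0j)]]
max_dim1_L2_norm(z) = 4.11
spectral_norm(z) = 4.23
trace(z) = 0.62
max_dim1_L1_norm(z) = 6.76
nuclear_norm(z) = 7.35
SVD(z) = [[-0.15, 0.61, 0.78],[-0.20, -0.79, 0.58],[0.97, -0.07, 0.24]] @ diag([4.227887801211567, 1.8705981826467173, 1.253685438794446]) @ [[-0.73,-0.58,-0.37], [0.62,-0.31,-0.72], [0.30,-0.75,0.58]]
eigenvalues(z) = [(1.9+0j), (-0.64+2.19j), (-0.64-2.19j)]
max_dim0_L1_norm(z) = 4.49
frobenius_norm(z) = 4.79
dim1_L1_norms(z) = [2.2, 2.29, 6.76]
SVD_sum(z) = [[0.45, 0.36, 0.23], [0.62, 0.49, 0.32], [-2.98, -2.37, -1.51]] + [[0.70,-0.35,-0.82], [-0.91,0.46,1.07], [-0.08,0.04,0.10]] + [[0.30, -0.74, 0.57],[0.22, -0.54, 0.42],[0.09, -0.23, 0.17]]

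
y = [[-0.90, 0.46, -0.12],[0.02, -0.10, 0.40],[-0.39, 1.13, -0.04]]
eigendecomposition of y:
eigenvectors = [[0.81, -0.72, 0.09], [-0.23, -0.47, 0.5], [0.54, 0.52, 0.86]]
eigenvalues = [-1.11, -0.51, 0.58]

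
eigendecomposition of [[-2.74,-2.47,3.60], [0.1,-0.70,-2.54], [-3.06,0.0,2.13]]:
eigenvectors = [[(-0.65+0j), -0.65-0.00j, (0.68+0j)], [(0.47-0.01j), 0.47+0.01j, 0.59+0.00j], [-0.28-0.53j, -0.28+0.53j, (0.45+0j)]]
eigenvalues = [(0.6+2.92j), (0.6-2.92j), (-2.51+0j)]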